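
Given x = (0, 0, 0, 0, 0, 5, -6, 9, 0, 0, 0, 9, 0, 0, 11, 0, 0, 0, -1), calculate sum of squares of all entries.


Non-zero entries: [(5, 5), (6, -6), (7, 9), (11, 9), (14, 11), (18, -1)]
Squares: [25, 36, 81, 81, 121, 1]
||x||_2^2 = sum = 345.

345


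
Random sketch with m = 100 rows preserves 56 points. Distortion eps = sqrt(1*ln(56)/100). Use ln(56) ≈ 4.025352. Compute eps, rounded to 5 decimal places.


ln(56) ≈ 4.025352.
1*ln(N)/m ≈ 1*4.025352/100 ≈ 0.04025352.
eps = sqrt(0.04025352) ≈ 0.2006328 ≈ 0.20063.

0.20063


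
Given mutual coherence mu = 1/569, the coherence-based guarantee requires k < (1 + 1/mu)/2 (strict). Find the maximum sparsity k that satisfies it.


1/mu = 569.
1 + 1/mu = 570.
(1 + 1/mu)/2 = 285 is an integer and the inequality is strict, so k_max = 285 - 1 = 284.

284


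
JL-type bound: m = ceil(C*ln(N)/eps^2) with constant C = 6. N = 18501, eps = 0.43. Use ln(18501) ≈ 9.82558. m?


ln(18501) ≈ 9.82558.
eps^2 = 0.43^2 = 0.1849.
C*ln(N)/eps^2 ≈ 6*9.82558/0.1849 ≈ 318.8398.
m = ceil(318.8398) = 319.

319


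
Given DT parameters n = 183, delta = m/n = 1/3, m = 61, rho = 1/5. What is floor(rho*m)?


m = 1/3*183 = 61.
rho = 1/5.
rho*m = 1/5*61 = 12.2.
k = floor(12.2) = 12.

12


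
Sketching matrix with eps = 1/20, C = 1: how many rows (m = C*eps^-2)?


1/eps = 20.
(1/eps)^2 = 400.
m = 1*400 = 400.

400


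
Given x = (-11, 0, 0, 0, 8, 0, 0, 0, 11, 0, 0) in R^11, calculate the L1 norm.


Non-zero entries: [(0, -11), (4, 8), (8, 11)]
Absolute values: [11, 8, 11]
||x||_1 = sum = 30.

30


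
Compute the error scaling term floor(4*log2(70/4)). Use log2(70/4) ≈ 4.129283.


log2(n/k) = log2(70/4) ≈ 4.129283.
k*log2(n/k) ≈ 4*4.129283 = 16.517132.
floor(16.517132) = 16.

16


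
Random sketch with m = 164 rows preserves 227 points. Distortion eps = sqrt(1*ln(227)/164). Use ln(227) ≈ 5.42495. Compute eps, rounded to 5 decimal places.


ln(227) ≈ 5.42495.
1*ln(N)/m ≈ 1*5.42495/164 ≈ 0.03307896.
eps = sqrt(0.03307896) ≈ 0.1818762 ≈ 0.18188.

0.18188


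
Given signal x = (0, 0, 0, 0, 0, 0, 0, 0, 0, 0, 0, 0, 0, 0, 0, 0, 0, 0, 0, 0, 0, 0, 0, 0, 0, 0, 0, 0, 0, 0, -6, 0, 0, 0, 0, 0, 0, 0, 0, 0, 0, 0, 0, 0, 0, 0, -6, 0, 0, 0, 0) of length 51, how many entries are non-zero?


Non-zero positions: [30, 46].
Sparsity = 2.

2


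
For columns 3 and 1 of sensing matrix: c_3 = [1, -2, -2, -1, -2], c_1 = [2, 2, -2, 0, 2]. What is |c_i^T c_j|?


Inner product: 1*2 + -2*2 + -2*-2 + -1*0 + -2*2
Products: [2, -4, 4, 0, -4]
Sum = -2.
|dot| = 2.

2


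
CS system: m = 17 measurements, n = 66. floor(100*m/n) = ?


100*m/n = 100*17/66 ≈ 25.7576.
floor = 25.

25


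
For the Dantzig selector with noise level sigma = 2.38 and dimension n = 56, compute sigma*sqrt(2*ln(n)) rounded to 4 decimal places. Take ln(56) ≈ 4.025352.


ln(56) ≈ 4.025352.
2*ln(n) ≈ 8.050704.
sqrt(2*ln(n)) ≈ sqrt(8.050704) ≈ 2.837376.
threshold ≈ 2.38*2.837376 = 6.75295488 ≈ 6.7530.

6.7530


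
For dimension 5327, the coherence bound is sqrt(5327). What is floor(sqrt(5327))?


72^2 = 5184 <= 5327 < 5329 = 73^2, so 72 <= sqrt(5327) < 73.
floor(sqrt(5327)) = 72.

72


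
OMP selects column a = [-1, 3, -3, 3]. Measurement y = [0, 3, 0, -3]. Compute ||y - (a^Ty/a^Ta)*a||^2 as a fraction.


a^T a = 28.
a^T y = 0.
coeff = 0/28 = 0.
||r||^2 = 18.

18


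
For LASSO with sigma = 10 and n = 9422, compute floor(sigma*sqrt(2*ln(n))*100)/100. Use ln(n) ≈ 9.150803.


ln(9422) ≈ 9.150803.
2*ln(n) ≈ 18.301606.
sqrt(2*ln(n)) ≈ sqrt(18.301606) ≈ 4.278038.
lambda ≈ 10*4.278038 = 42.78038.
floor(lambda*100)/100 = 42.78.

42.78


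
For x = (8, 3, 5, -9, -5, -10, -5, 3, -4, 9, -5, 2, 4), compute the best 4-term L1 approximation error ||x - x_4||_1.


Sorted |x_i| descending: [10, 9, 9, 8, 5, 5, 5, 5, 4, 4, 3, 3, 2]
Keep top 4: [10, 9, 9, 8]
Tail entries: [5, 5, 5, 5, 4, 4, 3, 3, 2]
L1 error = sum of tail = 36.

36


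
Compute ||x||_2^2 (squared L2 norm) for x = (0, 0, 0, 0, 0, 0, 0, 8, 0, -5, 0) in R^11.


Non-zero entries: [(7, 8), (9, -5)]
Squares: [64, 25]
||x||_2^2 = sum = 89.

89


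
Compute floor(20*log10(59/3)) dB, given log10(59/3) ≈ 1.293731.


||x||/||e|| = 59/3.
log10(59/3) ≈ 1.293731.
20*log10(||x||/||e||) ≈ 20*1.293731 = 25.87462.
floor(25.87462) = 25.

25


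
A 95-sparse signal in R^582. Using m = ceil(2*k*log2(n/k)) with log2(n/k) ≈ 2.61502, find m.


log2(n/k) = log2(582/95) ≈ 2.61502.
2*k*log2(n/k) ≈ 2*95*2.61502 = 496.8538.
m = ceil(496.8538) = 497.

497


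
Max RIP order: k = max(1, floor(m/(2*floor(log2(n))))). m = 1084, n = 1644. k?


floor(log2(1644)) = 10.
2*10 = 20.
m/(2*floor(log2(n))) = 1084/20 ≈ 54.2.
floor = 54.
k = max(1, 54) = 54.

54


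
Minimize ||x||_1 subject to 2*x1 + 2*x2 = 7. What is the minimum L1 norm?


Axis intercepts:
  x1 = 7/2, x2 = 0: L1 = 7/2
  x1 = 0, x2 = 7/2: L1 = 7/2
x* = (7/2, 0)
||x*||_1 = 7/2.

7/2


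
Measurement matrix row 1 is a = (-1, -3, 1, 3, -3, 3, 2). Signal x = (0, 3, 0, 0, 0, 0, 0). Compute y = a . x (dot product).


Non-zero terms: ['-3*3']
Products: [-9]
y = sum = -9.

-9


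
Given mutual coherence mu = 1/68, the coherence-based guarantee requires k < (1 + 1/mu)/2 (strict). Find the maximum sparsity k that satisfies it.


1/mu = 68.
1 + 1/mu = 69.
(1 + 1/mu)/2 = 34.5 is not an integer, so k_max = floor(34.5) = 34.

34


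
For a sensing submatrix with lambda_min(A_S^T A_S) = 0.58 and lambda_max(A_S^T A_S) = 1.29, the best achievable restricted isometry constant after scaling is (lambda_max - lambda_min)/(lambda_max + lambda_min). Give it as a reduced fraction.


lambda_max - lambda_min = 1.29 - 0.58 = 0.71.
lambda_max + lambda_min = 1.29 + 0.58 = 1.87.
delta = 0.71/1.87 = 71/187.

71/187


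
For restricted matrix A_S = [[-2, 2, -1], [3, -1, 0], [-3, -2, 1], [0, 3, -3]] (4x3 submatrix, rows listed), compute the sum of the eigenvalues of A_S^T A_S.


Sum of eigenvalues of A_S^T A_S = trace(A_S^T A_S) = sum of squared column norms of A_S.
A_S^T A_S diagonal: [22, 18, 11].
trace = 22 + 18 + 11 = 51.

51


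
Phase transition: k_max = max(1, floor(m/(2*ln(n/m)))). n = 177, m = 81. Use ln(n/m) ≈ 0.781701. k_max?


n/m = 177/81 = 59/27.
ln(n/m) ≈ 0.781701.
2*ln(n/m) ≈ 1.563402.
m/(2*ln(n/m)) ≈ 81/1.563402 ≈ 51.8101.
floor = 51.
k_max = max(1, 51) = 51.

51


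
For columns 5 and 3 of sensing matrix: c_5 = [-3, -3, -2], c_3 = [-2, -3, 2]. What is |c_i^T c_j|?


Inner product: -3*-2 + -3*-3 + -2*2
Products: [6, 9, -4]
Sum = 11.
|dot| = 11.

11


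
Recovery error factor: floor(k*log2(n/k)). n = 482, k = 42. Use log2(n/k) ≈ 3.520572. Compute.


log2(n/k) = log2(482/42) ≈ 3.520572.
k*log2(n/k) ≈ 42*3.520572 = 147.864024.
floor(147.864024) = 147.

147


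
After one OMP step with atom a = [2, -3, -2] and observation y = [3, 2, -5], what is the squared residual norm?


a^T a = 17.
a^T y = 10.
coeff = 10/17 = 10/17.
||r||^2 = 546/17.

546/17


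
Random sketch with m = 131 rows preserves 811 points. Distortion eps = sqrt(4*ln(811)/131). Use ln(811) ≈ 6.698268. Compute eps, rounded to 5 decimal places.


ln(811) ≈ 6.698268.
4*ln(N)/m ≈ 4*6.698268/131 ≈ 0.20452727.
eps = sqrt(0.20452727) ≈ 0.4522469 ≈ 0.45225.

0.45225


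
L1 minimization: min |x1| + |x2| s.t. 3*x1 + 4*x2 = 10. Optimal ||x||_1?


Axis intercepts:
  x1 = 10/3, x2 = 0: L1 = 10/3
  x1 = 0, x2 = 5/2: L1 = 5/2
x* = (0, 5/2)
||x*||_1 = 5/2.

5/2


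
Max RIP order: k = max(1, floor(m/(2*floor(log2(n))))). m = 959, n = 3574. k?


floor(log2(3574)) = 11.
2*11 = 22.
m/(2*floor(log2(n))) = 959/22 ≈ 43.5909.
floor = 43.
k = max(1, 43) = 43.

43


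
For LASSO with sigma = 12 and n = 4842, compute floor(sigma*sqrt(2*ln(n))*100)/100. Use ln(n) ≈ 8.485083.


ln(4842) ≈ 8.485083.
2*ln(n) ≈ 16.970166.
sqrt(2*ln(n)) ≈ sqrt(16.970166) ≈ 4.119486.
lambda ≈ 12*4.119486 = 49.433832.
floor(lambda*100)/100 = 49.43.

49.43


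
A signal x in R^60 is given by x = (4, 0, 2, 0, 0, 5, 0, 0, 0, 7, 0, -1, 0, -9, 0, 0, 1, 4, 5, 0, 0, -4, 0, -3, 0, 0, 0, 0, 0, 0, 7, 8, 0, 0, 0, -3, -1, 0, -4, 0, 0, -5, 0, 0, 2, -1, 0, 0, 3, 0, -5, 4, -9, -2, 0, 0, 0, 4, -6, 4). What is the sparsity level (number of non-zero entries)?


Non-zero positions: [0, 2, 5, 9, 11, 13, 16, 17, 18, 21, 23, 30, 31, 35, 36, 38, 41, 44, 45, 48, 50, 51, 52, 53, 57, 58, 59].
Sparsity = 27.

27


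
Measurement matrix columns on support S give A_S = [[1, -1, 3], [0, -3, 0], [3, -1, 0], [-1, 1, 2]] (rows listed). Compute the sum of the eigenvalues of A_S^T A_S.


Sum of eigenvalues of A_S^T A_S = trace(A_S^T A_S) = sum of squared column norms of A_S.
A_S^T A_S diagonal: [11, 12, 13].
trace = 11 + 12 + 13 = 36.

36


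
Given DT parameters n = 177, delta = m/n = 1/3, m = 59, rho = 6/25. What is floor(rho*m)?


m = 1/3*177 = 59.
rho = 6/25.
rho*m = 6/25*59 = 14.16.
k = floor(14.16) = 14.

14


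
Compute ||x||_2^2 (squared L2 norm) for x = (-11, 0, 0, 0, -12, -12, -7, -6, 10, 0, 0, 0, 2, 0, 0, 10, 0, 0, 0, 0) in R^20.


Non-zero entries: [(0, -11), (4, -12), (5, -12), (6, -7), (7, -6), (8, 10), (12, 2), (15, 10)]
Squares: [121, 144, 144, 49, 36, 100, 4, 100]
||x||_2^2 = sum = 698.

698


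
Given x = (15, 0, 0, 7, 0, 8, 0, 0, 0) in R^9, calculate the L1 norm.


Non-zero entries: [(0, 15), (3, 7), (5, 8)]
Absolute values: [15, 7, 8]
||x||_1 = sum = 30.

30


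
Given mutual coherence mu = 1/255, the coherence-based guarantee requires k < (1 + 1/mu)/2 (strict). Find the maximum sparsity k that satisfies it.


1/mu = 255.
1 + 1/mu = 256.
(1 + 1/mu)/2 = 128 is an integer and the inequality is strict, so k_max = 128 - 1 = 127.

127


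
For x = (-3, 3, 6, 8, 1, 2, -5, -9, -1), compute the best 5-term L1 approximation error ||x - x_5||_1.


Sorted |x_i| descending: [9, 8, 6, 5, 3, 3, 2, 1, 1]
Keep top 5: [9, 8, 6, 5, 3]
Tail entries: [3, 2, 1, 1]
L1 error = sum of tail = 7.

7


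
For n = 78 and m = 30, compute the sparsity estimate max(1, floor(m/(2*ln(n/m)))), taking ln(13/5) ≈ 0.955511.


n/m = 78/30 = 13/5.
ln(n/m) ≈ 0.955511.
2*ln(n/m) ≈ 1.911022.
m/(2*ln(n/m)) ≈ 30/1.911022 ≈ 15.6984.
floor = 15.
k_max = max(1, 15) = 15.

15


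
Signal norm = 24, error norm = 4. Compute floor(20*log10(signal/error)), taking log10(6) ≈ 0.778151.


||x||/||e|| = 24/4 = 6.
log10(6) ≈ 0.778151.
20*log10(||x||/||e||) ≈ 20*0.778151 = 15.56302.
floor(15.56302) = 15.

15


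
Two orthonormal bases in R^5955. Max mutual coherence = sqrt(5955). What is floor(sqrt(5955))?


77^2 = 5929 <= 5955 < 6084 = 78^2, so 77 <= sqrt(5955) < 78.
floor(sqrt(5955)) = 77.

77


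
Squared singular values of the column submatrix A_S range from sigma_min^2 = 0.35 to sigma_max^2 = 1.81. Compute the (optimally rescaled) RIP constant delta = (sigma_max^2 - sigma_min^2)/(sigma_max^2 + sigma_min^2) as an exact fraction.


lambda_max - lambda_min = 1.81 - 0.35 = 1.46.
lambda_max + lambda_min = 1.81 + 0.35 = 2.16.
delta = 1.46/2.16 = 146/216 = 73/108.

73/108


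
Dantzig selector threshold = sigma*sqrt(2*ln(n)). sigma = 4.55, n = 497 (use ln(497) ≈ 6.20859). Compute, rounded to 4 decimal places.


ln(497) ≈ 6.20859.
2*ln(n) ≈ 12.41718.
sqrt(2*ln(n)) ≈ sqrt(12.41718) ≈ 3.523802.
threshold ≈ 4.55*3.523802 = 16.0332991 ≈ 16.0333.

16.0333


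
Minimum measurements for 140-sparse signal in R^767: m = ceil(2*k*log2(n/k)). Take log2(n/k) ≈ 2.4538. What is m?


log2(n/k) = log2(767/140) ≈ 2.4538.
2*k*log2(n/k) ≈ 2*140*2.4538 = 687.064.
m = ceil(687.064) = 688.

688


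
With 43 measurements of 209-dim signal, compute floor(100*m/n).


100*m/n = 100*43/209 ≈ 20.5742.
floor = 20.

20


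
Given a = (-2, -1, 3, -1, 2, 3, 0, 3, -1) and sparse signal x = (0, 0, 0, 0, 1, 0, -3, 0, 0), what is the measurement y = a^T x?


Non-zero terms: ['2*1', '0*-3']
Products: [2, 0]
y = sum = 2.

2


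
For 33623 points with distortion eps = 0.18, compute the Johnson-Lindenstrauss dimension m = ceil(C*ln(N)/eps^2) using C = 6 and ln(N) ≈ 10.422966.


ln(33623) ≈ 10.422966.
eps^2 = 0.18^2 = 0.0324.
C*ln(N)/eps^2 ≈ 6*10.422966/0.0324 ≈ 1930.1789.
m = ceil(1930.1789) = 1931.

1931


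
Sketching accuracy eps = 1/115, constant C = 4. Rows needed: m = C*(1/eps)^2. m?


1/eps = 115.
(1/eps)^2 = 13225.
m = 4*13225 = 52900.

52900


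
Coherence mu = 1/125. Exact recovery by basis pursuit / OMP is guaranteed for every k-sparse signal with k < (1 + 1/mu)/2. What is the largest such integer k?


1/mu = 125.
1 + 1/mu = 126.
(1 + 1/mu)/2 = 63 is an integer and the inequality is strict, so k_max = 63 - 1 = 62.

62


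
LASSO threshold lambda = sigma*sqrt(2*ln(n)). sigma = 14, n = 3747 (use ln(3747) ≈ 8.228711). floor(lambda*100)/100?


ln(3747) ≈ 8.228711.
2*ln(n) ≈ 16.457422.
sqrt(2*ln(n)) ≈ sqrt(16.457422) ≈ 4.056775.
lambda ≈ 14*4.056775 = 56.79485.
floor(lambda*100)/100 = 56.79.

56.79


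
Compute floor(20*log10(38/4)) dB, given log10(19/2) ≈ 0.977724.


||x||/||e|| = 38/4 = 19/2.
log10(19/2) ≈ 0.977724.
20*log10(||x||/||e||) ≈ 20*0.977724 = 19.55448.
floor(19.55448) = 19.

19


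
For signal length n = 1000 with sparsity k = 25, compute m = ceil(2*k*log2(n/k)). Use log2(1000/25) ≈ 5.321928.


log2(n/k) = log2(1000/25) ≈ 5.321928.
2*k*log2(n/k) ≈ 2*25*5.321928 = 266.0964.
m = ceil(266.0964) = 267.

267


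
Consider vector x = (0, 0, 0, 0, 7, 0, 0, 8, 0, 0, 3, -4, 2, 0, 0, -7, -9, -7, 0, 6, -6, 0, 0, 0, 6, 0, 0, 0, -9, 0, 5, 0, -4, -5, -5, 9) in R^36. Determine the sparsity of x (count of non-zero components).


Non-zero positions: [4, 7, 10, 11, 12, 15, 16, 17, 19, 20, 24, 28, 30, 32, 33, 34, 35].
Sparsity = 17.

17


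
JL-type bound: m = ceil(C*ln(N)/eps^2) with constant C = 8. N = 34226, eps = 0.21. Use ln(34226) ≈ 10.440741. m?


ln(34226) ≈ 10.440741.
eps^2 = 0.21^2 = 0.0441.
C*ln(N)/eps^2 ≈ 8*10.440741/0.0441 ≈ 1894.012.
m = ceil(1894.012) = 1895.

1895


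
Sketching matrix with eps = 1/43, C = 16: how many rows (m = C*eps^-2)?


1/eps = 43.
(1/eps)^2 = 1849.
m = 16*1849 = 29584.

29584


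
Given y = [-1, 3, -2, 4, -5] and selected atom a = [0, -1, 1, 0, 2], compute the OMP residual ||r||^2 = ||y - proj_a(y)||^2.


a^T a = 6.
a^T y = -15.
coeff = -15/6 = -5/2.
||r||^2 = 35/2.

35/2


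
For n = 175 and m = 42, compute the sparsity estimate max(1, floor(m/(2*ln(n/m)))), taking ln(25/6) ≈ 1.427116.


n/m = 175/42 = 25/6.
ln(n/m) ≈ 1.427116.
2*ln(n/m) ≈ 2.854232.
m/(2*ln(n/m)) ≈ 42/2.854232 ≈ 14.715.
floor = 14.
k_max = max(1, 14) = 14.

14


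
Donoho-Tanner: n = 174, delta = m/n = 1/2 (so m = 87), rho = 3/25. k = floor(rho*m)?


m = 1/2*174 = 87.
rho = 3/25.
rho*m = 3/25*87 = 10.44.
k = floor(10.44) = 10.

10


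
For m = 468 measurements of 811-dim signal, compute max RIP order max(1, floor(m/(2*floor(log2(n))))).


floor(log2(811)) = 9.
2*9 = 18.
m/(2*floor(log2(n))) = 468/18 ≈ 26.0.
floor = 26.
k = max(1, 26) = 26.

26


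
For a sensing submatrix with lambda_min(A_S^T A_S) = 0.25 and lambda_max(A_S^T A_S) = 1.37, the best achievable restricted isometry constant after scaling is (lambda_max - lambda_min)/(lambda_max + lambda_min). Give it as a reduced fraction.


lambda_max - lambda_min = 1.37 - 0.25 = 1.12.
lambda_max + lambda_min = 1.37 + 0.25 = 1.62.
delta = 1.12/1.62 = 112/162 = 56/81.

56/81


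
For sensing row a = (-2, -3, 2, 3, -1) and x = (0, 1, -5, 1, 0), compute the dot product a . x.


Non-zero terms: ['-3*1', '2*-5', '3*1']
Products: [-3, -10, 3]
y = sum = -10.

-10


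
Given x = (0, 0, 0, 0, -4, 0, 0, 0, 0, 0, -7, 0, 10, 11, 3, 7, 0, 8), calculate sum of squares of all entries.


Non-zero entries: [(4, -4), (10, -7), (12, 10), (13, 11), (14, 3), (15, 7), (17, 8)]
Squares: [16, 49, 100, 121, 9, 49, 64]
||x||_2^2 = sum = 408.

408


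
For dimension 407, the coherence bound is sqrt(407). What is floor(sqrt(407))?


20^2 = 400 <= 407 < 441 = 21^2, so 20 <= sqrt(407) < 21.
floor(sqrt(407)) = 20.

20


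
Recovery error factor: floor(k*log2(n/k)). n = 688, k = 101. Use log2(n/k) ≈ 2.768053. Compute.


log2(n/k) = log2(688/101) ≈ 2.768053.
k*log2(n/k) ≈ 101*2.768053 = 279.573353.
floor(279.573353) = 279.

279


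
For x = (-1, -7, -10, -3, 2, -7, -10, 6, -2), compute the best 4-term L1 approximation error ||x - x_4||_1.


Sorted |x_i| descending: [10, 10, 7, 7, 6, 3, 2, 2, 1]
Keep top 4: [10, 10, 7, 7]
Tail entries: [6, 3, 2, 2, 1]
L1 error = sum of tail = 14.

14


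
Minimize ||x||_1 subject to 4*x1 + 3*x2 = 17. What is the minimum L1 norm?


Axis intercepts:
  x1 = 17/4, x2 = 0: L1 = 17/4
  x1 = 0, x2 = 17/3: L1 = 17/3
x* = (17/4, 0)
||x*||_1 = 17/4.

17/4


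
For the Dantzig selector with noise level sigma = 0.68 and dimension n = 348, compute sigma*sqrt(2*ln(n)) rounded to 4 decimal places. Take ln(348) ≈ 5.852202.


ln(348) ≈ 5.852202.
2*ln(n) ≈ 11.704404.
sqrt(2*ln(n)) ≈ sqrt(11.704404) ≈ 3.42117.
threshold ≈ 0.68*3.42117 = 2.3263956 ≈ 2.3264.

2.3264


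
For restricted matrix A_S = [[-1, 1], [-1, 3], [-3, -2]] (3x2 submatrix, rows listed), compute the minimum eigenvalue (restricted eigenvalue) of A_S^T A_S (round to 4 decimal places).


A_S^T A_S = [[11, 2], [2, 14]].
trace = 25.
det = 150.
disc = trace^2 - 4*det = 625 - 4*150 = 25.
sqrt(25) = 5.
lam_min = (25 - 5)/2 = 10 = 10.0000.

10.0000


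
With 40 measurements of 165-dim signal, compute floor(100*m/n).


100*m/n = 100*40/165 ≈ 24.2424.
floor = 24.

24


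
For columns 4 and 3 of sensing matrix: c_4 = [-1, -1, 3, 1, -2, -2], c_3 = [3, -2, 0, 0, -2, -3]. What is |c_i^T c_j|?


Inner product: -1*3 + -1*-2 + 3*0 + 1*0 + -2*-2 + -2*-3
Products: [-3, 2, 0, 0, 4, 6]
Sum = 9.
|dot| = 9.

9


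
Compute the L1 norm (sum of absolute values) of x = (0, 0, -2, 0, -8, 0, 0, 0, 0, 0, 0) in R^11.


Non-zero entries: [(2, -2), (4, -8)]
Absolute values: [2, 8]
||x||_1 = sum = 10.

10


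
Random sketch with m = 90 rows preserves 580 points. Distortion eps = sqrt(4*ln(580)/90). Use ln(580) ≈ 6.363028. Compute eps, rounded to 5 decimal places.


ln(580) ≈ 6.363028.
4*ln(N)/m ≈ 4*6.363028/90 ≈ 0.28280124.
eps = sqrt(0.28280124) ≈ 0.5317906 ≈ 0.53179.

0.53179


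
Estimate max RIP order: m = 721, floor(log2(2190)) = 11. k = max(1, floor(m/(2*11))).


floor(log2(2190)) = 11.
2*11 = 22.
m/(2*floor(log2(n))) = 721/22 ≈ 32.7727.
floor = 32.
k = max(1, 32) = 32.

32


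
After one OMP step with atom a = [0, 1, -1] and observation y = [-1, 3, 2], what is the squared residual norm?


a^T a = 2.
a^T y = 1.
coeff = 1/2 = 1/2.
||r||^2 = 27/2.

27/2


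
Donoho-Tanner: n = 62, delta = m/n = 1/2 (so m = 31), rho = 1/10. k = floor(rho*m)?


m = 1/2*62 = 31.
rho = 1/10.
rho*m = 1/10*31 = 3.1.
k = floor(3.1) = 3.

3


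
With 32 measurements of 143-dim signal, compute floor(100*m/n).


100*m/n = 100*32/143 ≈ 22.3776.
floor = 22.

22


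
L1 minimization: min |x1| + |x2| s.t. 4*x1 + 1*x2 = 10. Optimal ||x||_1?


Axis intercepts:
  x1 = 5/2, x2 = 0: L1 = 5/2
  x1 = 0, x2 = 10: L1 = 10
x* = (5/2, 0)
||x*||_1 = 5/2.

5/2


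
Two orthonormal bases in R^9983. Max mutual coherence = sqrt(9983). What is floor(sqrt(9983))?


99^2 = 9801 <= 9983 < 10000 = 100^2, so 99 <= sqrt(9983) < 100.
floor(sqrt(9983)) = 99.

99


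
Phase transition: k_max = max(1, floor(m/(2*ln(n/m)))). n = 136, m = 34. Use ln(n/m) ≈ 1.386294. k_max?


n/m = 136/34 = 4.
ln(n/m) ≈ 1.386294.
2*ln(n/m) ≈ 2.772588.
m/(2*ln(n/m)) ≈ 34/2.772588 ≈ 12.2629.
floor = 12.
k_max = max(1, 12) = 12.

12


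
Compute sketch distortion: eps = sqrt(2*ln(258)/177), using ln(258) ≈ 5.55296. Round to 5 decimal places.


ln(258) ≈ 5.55296.
2*ln(N)/m ≈ 2*5.55296/177 ≈ 0.06274531.
eps = sqrt(0.06274531) ≈ 0.2504901 ≈ 0.25049.

0.25049


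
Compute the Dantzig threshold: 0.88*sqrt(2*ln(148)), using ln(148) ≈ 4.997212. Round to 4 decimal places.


ln(148) ≈ 4.997212.
2*ln(n) ≈ 9.994424.
sqrt(2*ln(n)) ≈ sqrt(9.994424) ≈ 3.161396.
threshold ≈ 0.88*3.161396 = 2.78202848 ≈ 2.7820.

2.7820


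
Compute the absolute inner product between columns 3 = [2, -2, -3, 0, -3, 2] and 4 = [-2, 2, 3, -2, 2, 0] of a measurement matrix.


Inner product: 2*-2 + -2*2 + -3*3 + 0*-2 + -3*2 + 2*0
Products: [-4, -4, -9, 0, -6, 0]
Sum = -23.
|dot| = 23.

23


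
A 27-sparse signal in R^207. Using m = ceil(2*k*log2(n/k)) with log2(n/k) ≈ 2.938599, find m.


log2(n/k) = log2(207/27) ≈ 2.938599.
2*k*log2(n/k) ≈ 2*27*2.938599 = 158.684346.
m = ceil(158.684346) = 159.

159


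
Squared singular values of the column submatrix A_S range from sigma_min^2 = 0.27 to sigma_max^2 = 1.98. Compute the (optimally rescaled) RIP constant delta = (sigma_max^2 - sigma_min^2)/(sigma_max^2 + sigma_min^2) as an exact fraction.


lambda_max - lambda_min = 1.98 - 0.27 = 1.71.
lambda_max + lambda_min = 1.98 + 0.27 = 2.25.
delta = 1.71/2.25 = 171/225 = 19/25.

19/25


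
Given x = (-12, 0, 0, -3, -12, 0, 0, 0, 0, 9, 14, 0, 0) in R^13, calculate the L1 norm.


Non-zero entries: [(0, -12), (3, -3), (4, -12), (9, 9), (10, 14)]
Absolute values: [12, 3, 12, 9, 14]
||x||_1 = sum = 50.

50


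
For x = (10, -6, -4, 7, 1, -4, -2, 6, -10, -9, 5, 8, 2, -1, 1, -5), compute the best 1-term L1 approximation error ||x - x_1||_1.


Sorted |x_i| descending: [10, 10, 9, 8, 7, 6, 6, 5, 5, 4, 4, 2, 2, 1, 1, 1]
Keep top 1: [10]
Tail entries: [10, 9, 8, 7, 6, 6, 5, 5, 4, 4, 2, 2, 1, 1, 1]
L1 error = sum of tail = 71.

71


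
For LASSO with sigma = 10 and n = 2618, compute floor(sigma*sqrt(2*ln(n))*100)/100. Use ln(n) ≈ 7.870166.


ln(2618) ≈ 7.870166.
2*ln(n) ≈ 15.740332.
sqrt(2*ln(n)) ≈ sqrt(15.740332) ≈ 3.967409.
lambda ≈ 10*3.967409 = 39.67409.
floor(lambda*100)/100 = 39.67.

39.67


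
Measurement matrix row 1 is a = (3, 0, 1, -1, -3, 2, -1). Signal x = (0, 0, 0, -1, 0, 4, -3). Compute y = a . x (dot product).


Non-zero terms: ['-1*-1', '2*4', '-1*-3']
Products: [1, 8, 3]
y = sum = 12.

12


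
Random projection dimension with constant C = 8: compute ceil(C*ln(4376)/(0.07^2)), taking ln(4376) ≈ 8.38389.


ln(4376) ≈ 8.38389.
eps^2 = 0.07^2 = 0.0049.
C*ln(N)/eps^2 ≈ 8*8.38389/0.0049 ≈ 13687.9837.
m = ceil(13687.9837) = 13688.

13688


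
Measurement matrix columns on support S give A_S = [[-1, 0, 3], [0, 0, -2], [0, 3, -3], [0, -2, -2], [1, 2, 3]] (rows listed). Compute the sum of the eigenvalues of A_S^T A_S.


Sum of eigenvalues of A_S^T A_S = trace(A_S^T A_S) = sum of squared column norms of A_S.
A_S^T A_S diagonal: [2, 17, 35].
trace = 2 + 17 + 35 = 54.

54


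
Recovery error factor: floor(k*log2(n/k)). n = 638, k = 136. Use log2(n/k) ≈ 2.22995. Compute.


log2(n/k) = log2(638/136) ≈ 2.22995.
k*log2(n/k) ≈ 136*2.22995 = 303.2732.
floor(303.2732) = 303.

303


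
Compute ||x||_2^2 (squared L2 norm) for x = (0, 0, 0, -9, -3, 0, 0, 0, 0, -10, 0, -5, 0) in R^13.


Non-zero entries: [(3, -9), (4, -3), (9, -10), (11, -5)]
Squares: [81, 9, 100, 25]
||x||_2^2 = sum = 215.

215


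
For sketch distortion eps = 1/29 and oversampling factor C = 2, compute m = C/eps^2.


1/eps = 29.
(1/eps)^2 = 841.
m = 2*841 = 1682.

1682


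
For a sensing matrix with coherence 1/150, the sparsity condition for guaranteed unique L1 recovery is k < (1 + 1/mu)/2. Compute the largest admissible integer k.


1/mu = 150.
1 + 1/mu = 151.
(1 + 1/mu)/2 = 75.5 is not an integer, so k_max = floor(75.5) = 75.

75


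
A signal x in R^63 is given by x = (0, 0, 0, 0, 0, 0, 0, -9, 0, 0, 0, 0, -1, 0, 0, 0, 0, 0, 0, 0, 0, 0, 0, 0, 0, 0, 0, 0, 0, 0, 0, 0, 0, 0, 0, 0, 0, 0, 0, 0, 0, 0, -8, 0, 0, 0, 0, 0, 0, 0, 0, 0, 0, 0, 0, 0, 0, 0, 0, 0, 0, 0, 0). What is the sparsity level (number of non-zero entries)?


Non-zero positions: [7, 12, 42].
Sparsity = 3.

3


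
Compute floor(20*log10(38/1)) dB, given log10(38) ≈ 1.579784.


||x||/||e|| = 38/1 = 38.
log10(38) ≈ 1.579784.
20*log10(||x||/||e||) ≈ 20*1.579784 = 31.59568.
floor(31.59568) = 31.

31


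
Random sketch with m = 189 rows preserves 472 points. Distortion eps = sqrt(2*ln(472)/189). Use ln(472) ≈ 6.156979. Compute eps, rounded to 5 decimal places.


ln(472) ≈ 6.156979.
2*ln(N)/m ≈ 2*6.156979/189 ≈ 0.06515322.
eps = sqrt(0.06515322) ≈ 0.2552513 ≈ 0.25525.

0.25525


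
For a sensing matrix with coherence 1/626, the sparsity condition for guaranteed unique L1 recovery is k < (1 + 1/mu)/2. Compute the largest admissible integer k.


1/mu = 626.
1 + 1/mu = 627.
(1 + 1/mu)/2 = 313.5 is not an integer, so k_max = floor(313.5) = 313.

313


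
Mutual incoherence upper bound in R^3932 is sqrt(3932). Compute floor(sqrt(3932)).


62^2 = 3844 <= 3932 < 3969 = 63^2, so 62 <= sqrt(3932) < 63.
floor(sqrt(3932)) = 62.

62


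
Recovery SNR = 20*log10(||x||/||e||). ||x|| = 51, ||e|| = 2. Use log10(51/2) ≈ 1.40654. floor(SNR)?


||x||/||e|| = 51/2.
log10(51/2) ≈ 1.40654.
20*log10(||x||/||e||) ≈ 20*1.40654 = 28.1308.
floor(28.1308) = 28.

28


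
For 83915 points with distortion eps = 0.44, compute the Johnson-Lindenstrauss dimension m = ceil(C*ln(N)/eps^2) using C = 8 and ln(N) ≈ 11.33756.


ln(83915) ≈ 11.33756.
eps^2 = 0.44^2 = 0.1936.
C*ln(N)/eps^2 ≈ 8*11.33756/0.1936 ≈ 468.4942.
m = ceil(468.4942) = 469.

469


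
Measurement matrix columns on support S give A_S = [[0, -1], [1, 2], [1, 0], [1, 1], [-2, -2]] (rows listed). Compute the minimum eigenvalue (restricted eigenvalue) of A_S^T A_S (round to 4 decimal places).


A_S^T A_S = [[7, 7], [7, 10]].
trace = 17.
det = 21.
disc = trace^2 - 4*det = 289 - 4*21 = 205.
sqrt(205) ≈ 14.317821.
lam_min = (17 - sqrt(205))/2 ≈ (17 - 14.317821)/2 = 1.3410895 ≈ 1.3411.

1.3411


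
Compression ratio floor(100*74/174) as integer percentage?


100*m/n = 100*74/174 ≈ 42.5287.
floor = 42.

42


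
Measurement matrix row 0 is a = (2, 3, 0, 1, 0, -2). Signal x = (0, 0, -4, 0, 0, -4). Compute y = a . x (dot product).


Non-zero terms: ['0*-4', '-2*-4']
Products: [0, 8]
y = sum = 8.

8


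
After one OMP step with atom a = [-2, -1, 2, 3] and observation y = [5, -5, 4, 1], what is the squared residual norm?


a^T a = 18.
a^T y = 6.
coeff = 6/18 = 1/3.
||r||^2 = 65.

65


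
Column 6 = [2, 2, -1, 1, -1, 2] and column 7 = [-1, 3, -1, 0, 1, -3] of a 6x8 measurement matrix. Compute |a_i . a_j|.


Inner product: 2*-1 + 2*3 + -1*-1 + 1*0 + -1*1 + 2*-3
Products: [-2, 6, 1, 0, -1, -6]
Sum = -2.
|dot| = 2.

2


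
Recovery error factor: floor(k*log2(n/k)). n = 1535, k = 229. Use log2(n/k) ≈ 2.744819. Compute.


log2(n/k) = log2(1535/229) ≈ 2.744819.
k*log2(n/k) ≈ 229*2.744819 = 628.563551.
floor(628.563551) = 628.

628


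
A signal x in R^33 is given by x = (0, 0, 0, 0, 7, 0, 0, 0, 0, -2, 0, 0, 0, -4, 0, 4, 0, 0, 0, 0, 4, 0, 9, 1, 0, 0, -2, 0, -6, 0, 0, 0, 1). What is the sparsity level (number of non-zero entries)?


Non-zero positions: [4, 9, 13, 15, 20, 22, 23, 26, 28, 32].
Sparsity = 10.

10


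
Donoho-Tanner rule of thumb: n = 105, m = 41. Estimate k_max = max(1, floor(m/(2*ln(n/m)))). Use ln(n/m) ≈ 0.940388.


n/m = 105/41.
ln(n/m) ≈ 0.940388.
2*ln(n/m) ≈ 1.880776.
m/(2*ln(n/m)) ≈ 41/1.880776 ≈ 21.7995.
floor = 21.
k_max = max(1, 21) = 21.

21


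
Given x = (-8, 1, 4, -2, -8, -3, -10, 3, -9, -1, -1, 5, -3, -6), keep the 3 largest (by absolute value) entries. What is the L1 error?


Sorted |x_i| descending: [10, 9, 8, 8, 6, 5, 4, 3, 3, 3, 2, 1, 1, 1]
Keep top 3: [10, 9, 8]
Tail entries: [8, 6, 5, 4, 3, 3, 3, 2, 1, 1, 1]
L1 error = sum of tail = 37.

37


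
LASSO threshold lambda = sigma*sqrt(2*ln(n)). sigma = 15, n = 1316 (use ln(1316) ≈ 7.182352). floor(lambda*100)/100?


ln(1316) ≈ 7.182352.
2*ln(n) ≈ 14.364704.
sqrt(2*ln(n)) ≈ sqrt(14.364704) ≈ 3.79008.
lambda ≈ 15*3.79008 = 56.8512.
floor(lambda*100)/100 = 56.85.

56.85


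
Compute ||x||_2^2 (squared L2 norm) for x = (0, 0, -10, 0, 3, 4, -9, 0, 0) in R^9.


Non-zero entries: [(2, -10), (4, 3), (5, 4), (6, -9)]
Squares: [100, 9, 16, 81]
||x||_2^2 = sum = 206.

206


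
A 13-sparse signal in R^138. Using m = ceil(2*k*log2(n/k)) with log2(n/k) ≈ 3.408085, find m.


log2(n/k) = log2(138/13) ≈ 3.408085.
2*k*log2(n/k) ≈ 2*13*3.408085 = 88.61021.
m = ceil(88.61021) = 89.

89


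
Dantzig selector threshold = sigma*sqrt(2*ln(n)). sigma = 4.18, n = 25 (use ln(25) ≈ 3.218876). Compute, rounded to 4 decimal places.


ln(25) ≈ 3.218876.
2*ln(n) ≈ 6.437752.
sqrt(2*ln(n)) ≈ sqrt(6.437752) ≈ 2.537273.
threshold ≈ 4.18*2.537273 = 10.60580114 ≈ 10.6058.

10.6058


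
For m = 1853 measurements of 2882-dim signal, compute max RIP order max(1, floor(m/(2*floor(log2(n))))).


floor(log2(2882)) = 11.
2*11 = 22.
m/(2*floor(log2(n))) = 1853/22 ≈ 84.2273.
floor = 84.
k = max(1, 84) = 84.

84


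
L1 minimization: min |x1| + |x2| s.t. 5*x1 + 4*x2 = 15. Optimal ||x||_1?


Axis intercepts:
  x1 = 3, x2 = 0: L1 = 3
  x1 = 0, x2 = 15/4: L1 = 15/4
x* = (3, 0)
||x*||_1 = 3.

3


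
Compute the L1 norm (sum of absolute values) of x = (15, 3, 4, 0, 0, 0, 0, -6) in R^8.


Non-zero entries: [(0, 15), (1, 3), (2, 4), (7, -6)]
Absolute values: [15, 3, 4, 6]
||x||_1 = sum = 28.

28


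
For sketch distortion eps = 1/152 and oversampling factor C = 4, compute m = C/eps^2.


1/eps = 152.
(1/eps)^2 = 23104.
m = 4*23104 = 92416.

92416


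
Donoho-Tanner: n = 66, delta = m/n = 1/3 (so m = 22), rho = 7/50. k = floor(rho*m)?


m = 1/3*66 = 22.
rho = 7/50.
rho*m = 7/50*22 = 3.08.
k = floor(3.08) = 3.

3


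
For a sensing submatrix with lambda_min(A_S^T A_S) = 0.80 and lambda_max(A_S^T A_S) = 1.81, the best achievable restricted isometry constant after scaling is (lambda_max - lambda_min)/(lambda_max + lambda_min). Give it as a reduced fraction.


lambda_max - lambda_min = 1.81 - 0.80 = 1.01.
lambda_max + lambda_min = 1.81 + 0.80 = 2.61.
delta = 1.01/2.61 = 101/261.

101/261


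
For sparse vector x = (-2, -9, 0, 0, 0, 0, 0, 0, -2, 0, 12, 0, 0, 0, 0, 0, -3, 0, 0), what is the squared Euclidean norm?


Non-zero entries: [(0, -2), (1, -9), (8, -2), (10, 12), (16, -3)]
Squares: [4, 81, 4, 144, 9]
||x||_2^2 = sum = 242.

242


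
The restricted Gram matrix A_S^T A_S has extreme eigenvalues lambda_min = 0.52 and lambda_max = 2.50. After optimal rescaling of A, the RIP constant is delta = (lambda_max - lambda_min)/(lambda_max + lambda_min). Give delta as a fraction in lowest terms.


lambda_max - lambda_min = 2.50 - 0.52 = 1.98.
lambda_max + lambda_min = 2.50 + 0.52 = 3.02.
delta = 1.98/3.02 = 198/302 = 99/151.

99/151


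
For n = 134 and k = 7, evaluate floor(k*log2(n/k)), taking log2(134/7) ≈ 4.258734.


log2(n/k) = log2(134/7) ≈ 4.258734.
k*log2(n/k) ≈ 7*4.258734 = 29.811138.
floor(29.811138) = 29.

29


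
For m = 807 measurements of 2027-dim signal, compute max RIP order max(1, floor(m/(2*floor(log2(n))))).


floor(log2(2027)) = 10.
2*10 = 20.
m/(2*floor(log2(n))) = 807/20 ≈ 40.35.
floor = 40.
k = max(1, 40) = 40.

40


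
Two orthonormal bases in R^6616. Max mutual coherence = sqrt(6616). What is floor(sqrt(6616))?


81^2 = 6561 <= 6616 < 6724 = 82^2, so 81 <= sqrt(6616) < 82.
floor(sqrt(6616)) = 81.

81


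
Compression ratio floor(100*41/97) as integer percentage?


100*m/n = 100*41/97 ≈ 42.268.
floor = 42.

42


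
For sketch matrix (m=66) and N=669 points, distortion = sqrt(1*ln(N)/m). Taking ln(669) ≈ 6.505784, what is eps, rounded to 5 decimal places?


ln(669) ≈ 6.505784.
1*ln(N)/m ≈ 1*6.505784/66 ≈ 0.09857248.
eps = sqrt(0.09857248) ≈ 0.3139625 ≈ 0.31396.

0.31396


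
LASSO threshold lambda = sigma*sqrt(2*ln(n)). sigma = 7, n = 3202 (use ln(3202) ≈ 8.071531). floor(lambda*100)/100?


ln(3202) ≈ 8.071531.
2*ln(n) ≈ 16.143062.
sqrt(2*ln(n)) ≈ sqrt(16.143062) ≈ 4.017843.
lambda ≈ 7*4.017843 = 28.124901.
floor(lambda*100)/100 = 28.12.

28.12


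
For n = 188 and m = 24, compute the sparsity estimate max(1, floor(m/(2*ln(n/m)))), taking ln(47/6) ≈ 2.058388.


n/m = 188/24 = 47/6.
ln(n/m) ≈ 2.058388.
2*ln(n/m) ≈ 4.116776.
m/(2*ln(n/m)) ≈ 24/4.116776 ≈ 5.8298.
floor = 5.
k_max = max(1, 5) = 5.

5


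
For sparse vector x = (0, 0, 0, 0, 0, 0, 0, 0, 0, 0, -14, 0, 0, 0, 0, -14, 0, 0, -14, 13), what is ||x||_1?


Non-zero entries: [(10, -14), (15, -14), (18, -14), (19, 13)]
Absolute values: [14, 14, 14, 13]
||x||_1 = sum = 55.

55


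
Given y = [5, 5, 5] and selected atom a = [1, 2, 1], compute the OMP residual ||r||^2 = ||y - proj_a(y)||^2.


a^T a = 6.
a^T y = 20.
coeff = 20/6 = 10/3.
||r||^2 = 25/3.

25/3


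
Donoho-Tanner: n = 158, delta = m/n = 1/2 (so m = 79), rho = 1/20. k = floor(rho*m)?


m = 1/2*158 = 79.
rho = 1/20.
rho*m = 1/20*79 = 3.95.
k = floor(3.95) = 3.

3


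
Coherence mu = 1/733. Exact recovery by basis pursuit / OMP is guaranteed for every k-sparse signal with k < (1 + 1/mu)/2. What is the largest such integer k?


1/mu = 733.
1 + 1/mu = 734.
(1 + 1/mu)/2 = 367 is an integer and the inequality is strict, so k_max = 367 - 1 = 366.

366


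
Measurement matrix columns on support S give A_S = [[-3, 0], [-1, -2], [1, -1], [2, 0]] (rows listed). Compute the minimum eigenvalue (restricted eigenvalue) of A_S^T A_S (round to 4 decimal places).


A_S^T A_S = [[15, 1], [1, 5]].
trace = 20.
det = 74.
disc = trace^2 - 4*det = 400 - 4*74 = 104.
sqrt(104) ≈ 10.198039.
lam_min = (20 - sqrt(104))/2 ≈ (20 - 10.198039)/2 = 4.9009805 ≈ 4.9010.

4.9010


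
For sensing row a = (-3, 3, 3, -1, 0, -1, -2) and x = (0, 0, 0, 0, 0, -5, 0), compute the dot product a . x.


Non-zero terms: ['-1*-5']
Products: [5]
y = sum = 5.

5


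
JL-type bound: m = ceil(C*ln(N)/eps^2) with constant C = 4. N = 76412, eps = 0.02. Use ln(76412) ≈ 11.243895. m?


ln(76412) ≈ 11.243895.
eps^2 = 0.02^2 = 0.0004.
C*ln(N)/eps^2 ≈ 4*11.243895/0.0004 ≈ 112438.95.
m = ceil(112438.95) = 112439.

112439


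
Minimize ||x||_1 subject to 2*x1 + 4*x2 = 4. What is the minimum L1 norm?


Axis intercepts:
  x1 = 2, x2 = 0: L1 = 2
  x1 = 0, x2 = 1: L1 = 1
x* = (0, 1)
||x*||_1 = 1.

1


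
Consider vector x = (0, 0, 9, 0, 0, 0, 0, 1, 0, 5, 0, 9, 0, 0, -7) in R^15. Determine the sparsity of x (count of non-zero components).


Non-zero positions: [2, 7, 9, 11, 14].
Sparsity = 5.

5


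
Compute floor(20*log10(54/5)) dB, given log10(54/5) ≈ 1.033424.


||x||/||e|| = 54/5.
log10(54/5) ≈ 1.033424.
20*log10(||x||/||e||) ≈ 20*1.033424 = 20.66848.
floor(20.66848) = 20.

20


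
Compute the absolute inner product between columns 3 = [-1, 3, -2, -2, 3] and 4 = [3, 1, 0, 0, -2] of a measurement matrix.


Inner product: -1*3 + 3*1 + -2*0 + -2*0 + 3*-2
Products: [-3, 3, 0, 0, -6]
Sum = -6.
|dot| = 6.

6


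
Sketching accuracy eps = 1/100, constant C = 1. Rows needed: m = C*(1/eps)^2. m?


1/eps = 100.
(1/eps)^2 = 10000.
m = 1*10000 = 10000.

10000


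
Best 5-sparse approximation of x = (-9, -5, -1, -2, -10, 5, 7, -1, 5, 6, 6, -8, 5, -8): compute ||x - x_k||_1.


Sorted |x_i| descending: [10, 9, 8, 8, 7, 6, 6, 5, 5, 5, 5, 2, 1, 1]
Keep top 5: [10, 9, 8, 8, 7]
Tail entries: [6, 6, 5, 5, 5, 5, 2, 1, 1]
L1 error = sum of tail = 36.

36


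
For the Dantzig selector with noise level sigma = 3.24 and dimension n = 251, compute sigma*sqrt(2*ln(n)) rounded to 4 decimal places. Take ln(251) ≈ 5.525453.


ln(251) ≈ 5.525453.
2*ln(n) ≈ 11.050906.
sqrt(2*ln(n)) ≈ sqrt(11.050906) ≈ 3.32429.
threshold ≈ 3.24*3.32429 = 10.7706996 ≈ 10.7707.

10.7707


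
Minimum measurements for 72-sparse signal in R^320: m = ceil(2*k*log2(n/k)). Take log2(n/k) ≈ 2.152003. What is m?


log2(n/k) = log2(320/72) ≈ 2.152003.
2*k*log2(n/k) ≈ 2*72*2.152003 = 309.888432.
m = ceil(309.888432) = 310.

310


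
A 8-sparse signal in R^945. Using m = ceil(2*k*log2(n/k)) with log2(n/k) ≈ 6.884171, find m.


log2(n/k) = log2(945/8) ≈ 6.884171.
2*k*log2(n/k) ≈ 2*8*6.884171 = 110.146736.
m = ceil(110.146736) = 111.

111


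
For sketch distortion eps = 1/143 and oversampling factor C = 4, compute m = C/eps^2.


1/eps = 143.
(1/eps)^2 = 20449.
m = 4*20449 = 81796.

81796


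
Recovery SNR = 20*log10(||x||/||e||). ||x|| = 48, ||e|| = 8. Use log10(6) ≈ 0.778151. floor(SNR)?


||x||/||e|| = 48/8 = 6.
log10(6) ≈ 0.778151.
20*log10(||x||/||e||) ≈ 20*0.778151 = 15.56302.
floor(15.56302) = 15.

15


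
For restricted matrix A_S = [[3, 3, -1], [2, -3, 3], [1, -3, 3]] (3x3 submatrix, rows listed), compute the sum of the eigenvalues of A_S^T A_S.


Sum of eigenvalues of A_S^T A_S = trace(A_S^T A_S) = sum of squared column norms of A_S.
A_S^T A_S diagonal: [14, 27, 19].
trace = 14 + 27 + 19 = 60.

60


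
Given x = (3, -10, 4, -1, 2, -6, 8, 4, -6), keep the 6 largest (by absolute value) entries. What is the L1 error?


Sorted |x_i| descending: [10, 8, 6, 6, 4, 4, 3, 2, 1]
Keep top 6: [10, 8, 6, 6, 4, 4]
Tail entries: [3, 2, 1]
L1 error = sum of tail = 6.

6


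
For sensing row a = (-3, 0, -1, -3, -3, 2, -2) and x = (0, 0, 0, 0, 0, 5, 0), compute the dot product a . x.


Non-zero terms: ['2*5']
Products: [10]
y = sum = 10.

10


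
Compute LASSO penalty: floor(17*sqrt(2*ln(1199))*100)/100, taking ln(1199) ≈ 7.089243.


ln(1199) ≈ 7.089243.
2*ln(n) ≈ 14.178486.
sqrt(2*ln(n)) ≈ sqrt(14.178486) ≈ 3.765433.
lambda ≈ 17*3.765433 = 64.012361.
floor(lambda*100)/100 = 64.01.

64.01


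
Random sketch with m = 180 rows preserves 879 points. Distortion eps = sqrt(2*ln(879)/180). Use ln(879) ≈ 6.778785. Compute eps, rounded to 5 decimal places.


ln(879) ≈ 6.778785.
2*ln(N)/m ≈ 2*6.778785/180 ≈ 0.07531983.
eps = sqrt(0.07531983) ≈ 0.2744446 ≈ 0.27444.

0.27444


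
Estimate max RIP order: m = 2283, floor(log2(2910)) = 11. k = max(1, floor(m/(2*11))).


floor(log2(2910)) = 11.
2*11 = 22.
m/(2*floor(log2(n))) = 2283/22 ≈ 103.7727.
floor = 103.
k = max(1, 103) = 103.

103


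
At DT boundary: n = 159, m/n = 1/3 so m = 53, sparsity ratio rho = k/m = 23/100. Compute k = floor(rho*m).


m = 1/3*159 = 53.
rho = 23/100.
rho*m = 23/100*53 = 12.19.
k = floor(12.19) = 12.

12


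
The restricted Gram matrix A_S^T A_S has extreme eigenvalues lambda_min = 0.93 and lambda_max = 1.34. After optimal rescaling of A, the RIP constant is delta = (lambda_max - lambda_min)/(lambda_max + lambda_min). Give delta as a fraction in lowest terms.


lambda_max - lambda_min = 1.34 - 0.93 = 0.41.
lambda_max + lambda_min = 1.34 + 0.93 = 2.27.
delta = 0.41/2.27 = 41/227.

41/227


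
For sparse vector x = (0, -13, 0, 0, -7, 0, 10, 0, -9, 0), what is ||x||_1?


Non-zero entries: [(1, -13), (4, -7), (6, 10), (8, -9)]
Absolute values: [13, 7, 10, 9]
||x||_1 = sum = 39.

39


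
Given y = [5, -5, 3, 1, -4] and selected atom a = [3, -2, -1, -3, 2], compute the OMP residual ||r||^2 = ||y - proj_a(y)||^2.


a^T a = 27.
a^T y = 11.
coeff = 11/27 = 11/27.
||r||^2 = 1931/27.

1931/27


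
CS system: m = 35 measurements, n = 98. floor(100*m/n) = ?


100*m/n = 100*35/98 ≈ 35.7143.
floor = 35.

35


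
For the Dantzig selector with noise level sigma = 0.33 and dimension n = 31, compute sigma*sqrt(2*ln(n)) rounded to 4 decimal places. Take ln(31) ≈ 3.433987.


ln(31) ≈ 3.433987.
2*ln(n) ≈ 6.867974.
sqrt(2*ln(n)) ≈ sqrt(6.867974) ≈ 2.620682.
threshold ≈ 0.33*2.620682 = 0.86482506 ≈ 0.8648.

0.8648


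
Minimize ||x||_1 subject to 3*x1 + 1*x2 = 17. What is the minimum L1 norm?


Axis intercepts:
  x1 = 17/3, x2 = 0: L1 = 17/3
  x1 = 0, x2 = 17: L1 = 17
x* = (17/3, 0)
||x*||_1 = 17/3.

17/3
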